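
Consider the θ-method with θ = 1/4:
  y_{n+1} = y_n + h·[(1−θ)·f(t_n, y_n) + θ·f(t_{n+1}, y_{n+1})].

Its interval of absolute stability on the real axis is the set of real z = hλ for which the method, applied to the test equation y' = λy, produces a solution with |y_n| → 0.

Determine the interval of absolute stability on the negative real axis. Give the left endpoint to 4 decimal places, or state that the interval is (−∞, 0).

z∈(-4.0000,0).

Test eqn y'=λy, z=hλ:
  y_{n+1} = y_n + z·[3/4·y_n + 1/4·y_{n+1}] ⇒ (1 − 1/4z)y_{n+1} = (1 + 3/4z)y_n
  Hence R(z) = (1 + 3/4z)/(1 − 1/4z).

Need |R(x)|<1, x<0.
x=-1.14: |R|=0.1128
R=−1: 1+3/4x = −1+1/4x ⇒ -1/2x=2 ⇒ x=2/(-1/2)=-4.0000
Confirm numerically:
  x=-3.173: |R|=0.76941 <1
  x=-3.090: |R|=0.74330 <1
  x=-2.462: |R|=0.52399 <1
  x=-4.485: |R|=1.11432 >1
  x=-4.304: |R|=1.07322 >1
Interval (-4.0000, 0).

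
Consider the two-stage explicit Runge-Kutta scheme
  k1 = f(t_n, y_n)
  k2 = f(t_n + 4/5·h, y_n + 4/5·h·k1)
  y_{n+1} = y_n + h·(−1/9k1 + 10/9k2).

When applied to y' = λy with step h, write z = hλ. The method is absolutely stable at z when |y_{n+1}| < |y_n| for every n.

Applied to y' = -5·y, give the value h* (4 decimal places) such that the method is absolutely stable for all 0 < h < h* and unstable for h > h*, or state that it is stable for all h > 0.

(-1.1250,0); λ=-5 ⇒ h* = (9/8)/5 = 0.2250.

Set f=λy, z=hλ:
  k1=λy_n ⇒ h·k1=z·y_n;  k2=λ(1+4/5z)y_n ⇒ h·k2=z(1+4/5z)y_n
  y_{n+1}/y_n = 1 − 1/9z + 10/9z(1+4/5z) = 1 + z + 8/9z²
  ⇒ R(z) = 1 + z + 8/9z².

Boundary: |R(x)|=1, x<0.
x=-0.3: |R|=0.7800
R=1: x+8/9x²=0 ⇒ x=−9/8=-1.1250; min R=1−1/(4·8/9)=0.7188>−1
Confirm numerically:
  x=-1.079: |R|=0.95588 <1
  x=-1.036: |R|=0.91804 <1
  x=-0.624: |R|=0.72211 <1
  x=-1.557: |R|=1.59789 >1
  x=-1.315: |R|=1.22209 >1
  x=-1.238: |R|=1.12435 >1
Stable set (-1.1250, 0).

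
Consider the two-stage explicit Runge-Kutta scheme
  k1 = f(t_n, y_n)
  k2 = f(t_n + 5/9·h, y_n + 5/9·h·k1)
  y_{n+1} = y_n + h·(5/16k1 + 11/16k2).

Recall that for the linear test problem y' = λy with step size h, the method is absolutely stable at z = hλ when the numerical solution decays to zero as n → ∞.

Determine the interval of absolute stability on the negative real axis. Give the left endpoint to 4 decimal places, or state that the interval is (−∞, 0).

(-2.6182, 0).

Test eqn y'=λy, z=hλ:
  k1=λy_n ⇒ h·k1=z·y_n;  k2=λ(1+5/9z)y_n ⇒ h·k2=z(1+5/9z)y_n
  y_{n+1}/y_n = 1 + 5/16z + 11/16z(1+5/9z) = 1 + z + 55/144z²
  Hence R(z) = 1 + z + 55/144z².

Solve |R(x)|<1 on ℝ⁻.
x=-1.61: |R|=0.3800
R=1: x+55/144x²=0 ⇒ x=−144/55=-2.6182; min R=1−1/(4·55/144)=0.3455>−1
Confirm numerically:
  x=-2.498: |R|=0.88533 <1
  x=-1.321: |R|=0.34551 <1
  x=-1.143: |R|=0.35599 <1
  x=-3.143: |R|=1.63002 >1
  x=-2.961: |R|=1.38771 >1
  x=-2.897: |R|=1.30851 >1
Interval (-2.6182, 0).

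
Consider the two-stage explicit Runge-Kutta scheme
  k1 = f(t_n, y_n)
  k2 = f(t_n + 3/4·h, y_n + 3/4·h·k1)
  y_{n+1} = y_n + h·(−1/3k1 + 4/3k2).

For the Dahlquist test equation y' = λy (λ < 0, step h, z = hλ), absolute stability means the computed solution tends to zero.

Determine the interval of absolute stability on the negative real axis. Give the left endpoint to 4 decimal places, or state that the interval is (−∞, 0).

z∈(-1.0000,0).

Test eqn y'=λy, z=hλ:
  k1=λy_n ⇒ h·k1=z·y_n;  k2=λ(1+3/4z)y_n ⇒ h·k2=z(1+3/4z)y_n
  y_{n+1}/y_n = 1 − 1/3z + 4/3z(1+3/4z) = 1 + z + z²
  ⇒ R(z) = 1 + z + z².

Solve |R(x)|<1 on ℝ⁻.
x=-1.63: |R|=2.0269
R=1: x+1x²=0 ⇒ x=−1=-1.0000; min R=1−1/(4·1)=0.7500>−1
Confirm numerically:
  x=-0.940: |R|=0.94360 <1
  x=-0.936: |R|=0.94010 <1
  x=-0.797: |R|=0.83821 <1
  x=-1.598: |R|=1.95560 >1
  x=-1.361: |R|=1.49132 >1
  x=-1.077: |R|=1.08293 >1
Interval (-1.0000, 0).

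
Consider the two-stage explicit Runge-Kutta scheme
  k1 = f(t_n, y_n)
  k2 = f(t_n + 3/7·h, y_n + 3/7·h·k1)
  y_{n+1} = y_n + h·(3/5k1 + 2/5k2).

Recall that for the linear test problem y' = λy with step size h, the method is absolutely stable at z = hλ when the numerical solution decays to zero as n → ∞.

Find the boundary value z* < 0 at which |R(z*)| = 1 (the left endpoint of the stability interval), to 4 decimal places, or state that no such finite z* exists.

z* = -5.8333.

Set f=λy, z=hλ:
  k1=λy_n ⇒ h·k1=z·y_n;  k2=λ(1+3/7z)y_n ⇒ h·k2=z(1+3/7z)y_n
  y_{n+1}/y_n = 1 + 3/5z + 2/5z(1+3/7z) = 1 + z + 6/35z²
  R(z) = 1 + z + 6/35z².

Find x<0 with |R(x)|<1.
x=-1.65: |R|=0.1833
R=1: x+6/35x²=0 ⇒ x=−35/6=-5.8333; min R=1−1/(4·6/35)=-0.4583>−1
Confirm numerically:
  x=-4.776: |R|=0.13432 <1
  x=-3.200: |R|=0.44457 <1
  x=-3.124: |R|=0.45096 <1
  x=-2.695: |R|=0.44991 <1
  x=-6.384: |R|=1.60265 >1
  x=-6.308: |R|=1.51329 >1
So |R|<1 on (-5.8333, 0).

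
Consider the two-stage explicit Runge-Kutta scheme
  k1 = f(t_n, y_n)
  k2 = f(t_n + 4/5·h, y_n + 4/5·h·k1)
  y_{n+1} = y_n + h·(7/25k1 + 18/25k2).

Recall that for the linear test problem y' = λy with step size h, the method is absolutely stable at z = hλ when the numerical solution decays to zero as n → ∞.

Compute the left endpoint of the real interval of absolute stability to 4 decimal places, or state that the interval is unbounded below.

z* = -1.7361.

Set f=λy, z=hλ:
  k1=λy_n ⇒ h·k1=z·y_n;  k2=λ(1+4/5z)y_n ⇒ h·k2=z(1+4/5z)y_n
  y_{n+1}/y_n = 1 + 7/25z + 18/25z(1+4/5z) = 1 + z + 72/125z²
  so R(z) = 1 + z + 72/125z².

Solve |R(x)|<1 on ℝ⁻.
x=-1.14: |R|=0.6086
R=1: x+72/125x²=0 ⇒ x=−125/72=-1.7361; min R=1−1/(4·72/125)=0.5660>−1
Confirm numerically:
  x=-1.520: |R|=0.81079 <1
  x=-1.429: |R|=0.74722 <1
  x=-0.743: |R|=0.57498 <1
  x=-2.043: |R|=1.36114 >1
  x=-1.980: |R|=1.27815 >1
Interval (-1.7361, 0).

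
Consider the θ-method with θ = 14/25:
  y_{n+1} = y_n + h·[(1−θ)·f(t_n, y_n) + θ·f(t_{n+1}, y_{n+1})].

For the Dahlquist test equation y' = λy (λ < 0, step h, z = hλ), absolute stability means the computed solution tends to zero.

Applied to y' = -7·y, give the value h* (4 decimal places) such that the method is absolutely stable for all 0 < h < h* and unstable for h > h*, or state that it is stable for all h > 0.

unbounded; (−∞, 0). Any h>0 works for λ=-7.

With y'=λy (z=hλ):
  y_{n+1} = y_n + z·[11/25·y_n + 14/25·y_{n+1}] ⇒ (1 − 14/25z)y_{n+1} = (1 + 11/25z)y_n
  so R(z) = (1 + 11/25z)/(1 − 14/25z).

Solve |R(x)|<1 on ℝ⁻.
x=-1.54: |R|=0.1731
x=-2: |R|=0.0566
x=-10: |R|=0.5152
x=-100: |R|=0.7544
θ=14/25≥1/2 ⇒ |1+11/25x|<|1−14/25x| ∀x<0 ⇒ stable on all of ℝ⁻.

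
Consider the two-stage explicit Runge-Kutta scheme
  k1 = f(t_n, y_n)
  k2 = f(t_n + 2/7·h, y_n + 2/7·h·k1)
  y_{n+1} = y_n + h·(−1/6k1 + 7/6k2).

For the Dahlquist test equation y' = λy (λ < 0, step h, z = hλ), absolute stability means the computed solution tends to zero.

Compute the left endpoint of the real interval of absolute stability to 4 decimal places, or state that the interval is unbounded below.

Set f=λy, z=hλ:
  k1=λy_n ⇒ h·k1=z·y_n;  k2=λ(1+2/7z)y_n ⇒ h·k2=z(1+2/7z)y_n
  y_{n+1}/y_n = 1 − 1/6z + 7/6z(1+2/7z) = 1 + z + 1/3z²
  so R(z) = 1 + z + 1/3z².

Boundary: |R(x)|=1, x<0.
x=-1.14: |R|=0.2932
R=1: x+1/3x²=0 ⇒ x=−3=-3.0000; min R=1−1/(4·1/3)=0.2500>−1
Confirm numerically:
  x=-2.958: |R|=0.95859 <1
  x=-2.822: |R|=0.83256 <1
  x=-1.266: |R|=0.26825 <1
  x=-3.216: |R|=1.23155 >1
  x=-3.118: |R|=1.12264 >1
So |R|<1 on (-3.0000, 0).

left endpoint -3.0000.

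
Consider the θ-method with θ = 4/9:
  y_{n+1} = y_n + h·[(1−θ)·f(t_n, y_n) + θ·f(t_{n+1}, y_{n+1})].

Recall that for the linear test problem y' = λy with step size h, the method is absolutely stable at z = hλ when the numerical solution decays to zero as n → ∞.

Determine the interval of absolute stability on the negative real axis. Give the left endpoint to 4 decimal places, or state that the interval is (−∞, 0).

Test eqn y'=λy, z=hλ:
  y_{n+1} = y_n + z·[5/9·y_n + 4/9·y_{n+1}] ⇒ (1 − 4/9z)y_{n+1} = (1 + 5/9z)y_n
  Hence R(z) = (1 + 5/9z)/(1 − 4/9z).

Solve |R(x)|<1 on ℝ⁻.
x=-1.67: |R|=0.0415
R=−1: 1+5/9x = −1+4/9x ⇒ -1/9x=2 ⇒ x=2/(-1/9)=-18.0000
Confirm numerically:
  x=-12.159: |R|=0.89866 <1
  x=-9.107: |R|=0.80424 <1
  x=-8.757: |R|=0.79007 <1
  x=-18.363: |R|=1.00440 >1
  x=-18.060: |R|=1.00074 >1
So |R|<1 on (-18.0000, 0).

(-18.0000, 0).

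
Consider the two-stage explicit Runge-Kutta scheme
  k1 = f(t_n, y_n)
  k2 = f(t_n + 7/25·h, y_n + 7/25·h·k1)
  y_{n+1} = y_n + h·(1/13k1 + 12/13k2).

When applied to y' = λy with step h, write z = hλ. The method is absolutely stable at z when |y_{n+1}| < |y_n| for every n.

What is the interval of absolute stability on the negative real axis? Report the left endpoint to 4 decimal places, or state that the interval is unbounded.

On y'=λy, z=hλ:
  k1=λy_n ⇒ h·k1=z·y_n;  k2=λ(1+7/25z)y_n ⇒ h·k2=z(1+7/25z)y_n
  y_{n+1}/y_n = 1 + 1/13z + 12/13z(1+7/25z) = 1 + z + 84/325z²
  ⇒ R(z) = 1 + z + 84/325z².

Need |R(x)|<1, x<0.
x=-1.16: |R|=0.1878
R=1: x+84/325x²=0 ⇒ x=−325/84=-3.8690; min R=1−1/(4·84/325)=0.0327>−1
Confirm numerically:
  x=-2.526: |R|=0.12316 <1
  x=-2.455: |R|=0.10275 <1
  x=-1.982: |R|=0.03332 <1
  x=-4.347: |R|=1.53699 >1
  x=-4.107: |R|=1.25259 >1
Stable set (-3.8690, 0).

(-3.8690, 0).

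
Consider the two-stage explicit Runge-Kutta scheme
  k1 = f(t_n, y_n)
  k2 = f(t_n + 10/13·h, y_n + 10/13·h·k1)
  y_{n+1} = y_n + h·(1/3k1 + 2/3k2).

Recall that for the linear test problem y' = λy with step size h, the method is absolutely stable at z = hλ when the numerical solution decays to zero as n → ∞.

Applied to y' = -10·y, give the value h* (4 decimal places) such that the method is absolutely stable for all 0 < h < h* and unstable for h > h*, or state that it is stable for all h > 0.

(-1.9500,0); λ=-10 ⇒ h* = (39/20)/10 = 0.1950.

Test eqn y'=λy, z=hλ:
  k1=λy_n ⇒ h·k1=z·y_n;  k2=λ(1+10/13z)y_n ⇒ h·k2=z(1+10/13z)y_n
  y_{n+1}/y_n = 1 + 1/3z + 2/3z(1+10/13z) = 1 + z + 20/39z²
  R(z) = 1 + z + 20/39z².

Find x<0 with |R(x)|<1.
x=-1.65: |R|=0.7462
R=1: x+20/39x²=0 ⇒ x=−39/20=-1.9500; min R=1−1/(4·20/39)=0.5125>−1
Confirm numerically:
  x=-1.734: |R|=0.80793 <1
  x=-1.662: |R|=0.75454 <1
  x=-1.656: |R|=0.75033 <1
  x=-0.846: |R|=0.52103 <1
  x=-2.505: |R|=1.71296 >1
  x=-2.360: |R|=1.49621 >1
  x=-2.080: |R|=1.13867 >1
Interval (-1.9500, 0).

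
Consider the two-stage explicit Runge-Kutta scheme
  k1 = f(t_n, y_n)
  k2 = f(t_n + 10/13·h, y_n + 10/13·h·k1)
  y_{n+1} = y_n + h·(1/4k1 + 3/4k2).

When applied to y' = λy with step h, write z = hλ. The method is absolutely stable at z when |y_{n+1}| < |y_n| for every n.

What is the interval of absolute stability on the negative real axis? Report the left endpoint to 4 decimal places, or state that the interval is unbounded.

On y'=λy, z=hλ:
  k1=λy_n ⇒ h·k1=z·y_n;  k2=λ(1+10/13z)y_n ⇒ h·k2=z(1+10/13z)y_n
  y_{n+1}/y_n = 1 + 1/4z + 3/4z(1+10/13z) = 1 + z + 15/26z²
  so R(z) = 1 + z + 15/26z².

Boundary: |R(x)|=1, x<0.
x=-1.01: |R|=0.5785
R=1: x+15/26x²=0 ⇒ x=−26/15=-1.7333; min R=1−1/(4·15/26)=0.5667>−1
Confirm numerically:
  x=-1.272: |R|=0.66145 <1
  x=-0.962: |R|=0.57191 <1
  x=-0.884: |R|=0.56684 <1
  x=-0.743: |R|=0.57549 <1
  x=-2.187: |R|=1.57241 >1
  x=-2.085: |R|=1.42301 >1
Stable set (-1.7333, 0).

z∈(-1.7333,0).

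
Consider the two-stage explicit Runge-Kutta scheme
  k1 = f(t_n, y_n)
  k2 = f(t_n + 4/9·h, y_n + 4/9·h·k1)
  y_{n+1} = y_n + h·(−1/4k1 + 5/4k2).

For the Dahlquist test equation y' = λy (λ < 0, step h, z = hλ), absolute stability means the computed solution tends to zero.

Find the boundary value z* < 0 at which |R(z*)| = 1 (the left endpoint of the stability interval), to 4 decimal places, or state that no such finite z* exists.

z* = -1.8000.

Set f=λy, z=hλ:
  k1=λy_n ⇒ h·k1=z·y_n;  k2=λ(1+4/9z)y_n ⇒ h·k2=z(1+4/9z)y_n
  y_{n+1}/y_n = 1 − 1/4z + 5/4z(1+4/9z) = 1 + z + 5/9z²
  R(z) = 1 + z + 5/9z².

Need |R(x)|<1, x<0.
x=-0.45: |R|=0.6625
R=1: x+5/9x²=0 ⇒ x=−9/5=-1.8000; min R=1−1/(4·5/9)=0.5500>−1
Confirm numerically:
  x=-1.674: |R|=0.88282 <1
  x=-1.578: |R|=0.80538 <1
  x=-1.497: |R|=0.74801 <1
  x=-1.273: |R|=0.62729 <1
  x=-2.072: |R|=1.31310 >1
  x=-1.935: |R|=1.14513 >1
  x=-1.857: |R|=1.05881 >1
So |R|<1 on (-1.8000, 0).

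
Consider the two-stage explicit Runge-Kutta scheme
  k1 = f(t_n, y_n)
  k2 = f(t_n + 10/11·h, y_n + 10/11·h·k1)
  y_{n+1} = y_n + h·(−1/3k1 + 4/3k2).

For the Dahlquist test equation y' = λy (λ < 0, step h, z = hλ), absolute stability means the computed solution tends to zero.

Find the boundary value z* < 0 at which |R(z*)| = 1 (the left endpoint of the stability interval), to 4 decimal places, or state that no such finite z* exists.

z* = -0.8250.

Set f=λy, z=hλ:
  k1=λy_n ⇒ h·k1=z·y_n;  k2=λ(1+10/11z)y_n ⇒ h·k2=z(1+10/11z)y_n
  y_{n+1}/y_n = 1 − 1/3z + 4/3z(1+10/11z) = 1 + z + 40/33z²
  Hence R(z) = 1 + z + 40/33z².

Boundary: |R(x)|=1, x<0.
x=-0.74: |R|=0.9238
R=1: x+40/33x²=0 ⇒ x=−33/40=-0.8250; min R=1−1/(4·40/33)=0.7937>−1
Confirm numerically:
  x=-0.565: |R|=0.82194 <1
  x=-0.455: |R|=0.79594 <1
  x=-0.370: |R|=0.79594 <1
  x=-1.264: |R|=1.67260 >1
  x=-1.195: |R|=1.53594 >1
Interval (-0.8250, 0).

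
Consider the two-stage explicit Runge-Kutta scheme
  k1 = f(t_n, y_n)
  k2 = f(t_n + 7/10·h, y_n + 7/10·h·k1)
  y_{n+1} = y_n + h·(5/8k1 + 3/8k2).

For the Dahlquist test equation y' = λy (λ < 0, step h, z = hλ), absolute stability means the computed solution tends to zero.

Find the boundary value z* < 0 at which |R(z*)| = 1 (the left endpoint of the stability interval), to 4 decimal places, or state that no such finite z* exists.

z* = -3.8095.

With y'=λy (z=hλ):
  k1=λy_n ⇒ h·k1=z·y_n;  k2=λ(1+7/10z)y_n ⇒ h·k2=z(1+7/10z)y_n
  y_{n+1}/y_n = 1 + 5/8z + 3/8z(1+7/10z) = 1 + z + 21/80z²
  ⇒ R(z) = 1 + z + 21/80z².

Solve |R(x)|<1 on ℝ⁻.
x=-0.57: |R|=0.5153
R=1: x+21/80x²=0 ⇒ x=−80/21=-3.8095; min R=1−1/(4·21/80)=0.0476>−1
Confirm numerically:
  x=-3.483: |R|=0.70146 <1
  x=-2.990: |R|=0.35678 <1
  x=-2.220: |R|=0.07371 <1
  x=-2.183: |R|=0.06794 <1
  x=-4.289: |R|=1.53982 >1
  x=-4.099: |R|=1.31147 >1
  x=-3.988: |R|=1.18684 >1
So |R|<1 on (-3.8095, 0).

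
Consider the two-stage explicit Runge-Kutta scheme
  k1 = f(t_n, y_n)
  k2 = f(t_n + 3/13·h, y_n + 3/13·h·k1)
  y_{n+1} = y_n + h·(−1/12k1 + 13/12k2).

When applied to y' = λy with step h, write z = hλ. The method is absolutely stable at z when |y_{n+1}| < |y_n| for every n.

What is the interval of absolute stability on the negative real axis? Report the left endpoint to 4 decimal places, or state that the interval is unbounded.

Set f=λy, z=hλ:
  k1=λy_n ⇒ h·k1=z·y_n;  k2=λ(1+3/13z)y_n ⇒ h·k2=z(1+3/13z)y_n
  y_{n+1}/y_n = 1 − 1/12z + 13/12z(1+3/13z) = 1 + z + 1/4z²
  so R(z) = 1 + z + 1/4z².

Need |R(x)|<1, x<0.
x=-0.87: |R|=0.3192
R=1: x+1/4x²=0 ⇒ x=−4=-4.0000; min R=1−1/(4·1/4)=0.0000>−1
Confirm numerically:
  x=-3.884: |R|=0.88736 <1
  x=-3.632: |R|=0.66586 <1
  x=-2.094: |R|=0.00221 <1
  x=-1.941: |R|=0.00087 <1
  x=-4.561: |R|=1.63968 >1
  x=-4.053: |R|=1.05370 >1
Interval (-4.0000, 0).

z∈(-4.0000,0).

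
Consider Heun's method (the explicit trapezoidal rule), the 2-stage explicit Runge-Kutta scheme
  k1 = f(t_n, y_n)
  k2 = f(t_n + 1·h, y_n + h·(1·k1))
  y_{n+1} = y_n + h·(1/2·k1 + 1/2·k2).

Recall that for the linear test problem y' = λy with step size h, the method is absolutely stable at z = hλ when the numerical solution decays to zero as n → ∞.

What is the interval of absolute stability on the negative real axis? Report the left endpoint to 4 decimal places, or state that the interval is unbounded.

(-2.0000, 0).

Test eqn y'=λy, z=hλ:
  order 2, 2-stage ⇒ R(z)=1+z+z^2/2
  (e.g. R(-1.3)=0.54500, |R|=0.54500)

Find x<0 with |R(x)|<1.
x=-1.3: |R|=0.5450
|R(-1.6)|=0.6800 |R(-1.09)|=0.5040 |R(-0.8)|=0.5200
Bisect:
  x_lo=-2.4872 |R|=1.6059  x_hi=-0.3921 |R|=0.6848
  mid=-1.43967 |R|=0.59665 →hi
  mid=-1.96346 |R|=0.96412 →hi
  mid=-2.22535 |R|=1.25074 →lo
  mid=-2.09440 |R|=1.09886 →lo
  mid=-2.02893 |R|=1.02935 →lo
  mid=-1.99619 |R|=0.99620 →hi
  mid=-2.01256 |R|=1.01264 →lo
  mid=-2.00438 |R|=1.00439 →lo
  ...
  [-2.00003,-1.99990] ⇒ x*=-2.0000
Interval (-2.0000, 0).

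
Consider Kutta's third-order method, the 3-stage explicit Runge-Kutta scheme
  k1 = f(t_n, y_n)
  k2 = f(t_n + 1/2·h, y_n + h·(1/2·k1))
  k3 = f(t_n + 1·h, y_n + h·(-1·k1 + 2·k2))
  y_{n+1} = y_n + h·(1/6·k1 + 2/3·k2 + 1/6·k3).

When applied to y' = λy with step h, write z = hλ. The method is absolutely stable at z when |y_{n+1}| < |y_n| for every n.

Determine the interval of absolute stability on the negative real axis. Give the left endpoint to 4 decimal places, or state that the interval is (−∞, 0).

Test eqn y'=λy, z=hλ:
  order 3, 3-stage ⇒ R(z)=1+z+z^2/2+z^3/6
  (e.g. R(-1.62)=-0.01639, |R|=0.01639)

Boundary: |R(x)|=1, x<0.
x=-1.62: |R|=0.0164
|R(-1.26)|=0.2004 |R(-1.03)|=0.3183 |R(-0.87)|=0.3987
Bisect:
  x_lo=-3.1125 |R|=2.2941  x_hi=-0.1693 |R|=0.8442
  mid=-1.64090 |R|=0.03099 →hi
  mid=-2.37669 |R|=0.78988 →hi
  mid=-2.74458 |R|=1.42391 →lo
  mid=-2.56063 |R|=1.08049 →lo
  mid=-2.46866 |R|=0.92897 →hi
  mid=-2.51465 |R|=1.00313 →lo
  mid=-2.49165 |R|=0.96566 →hi
  ...
  [-2.51285,-2.51267] ⇒ x*=-2.5127
Stable set (-2.5127, 0).

(-2.5127, 0).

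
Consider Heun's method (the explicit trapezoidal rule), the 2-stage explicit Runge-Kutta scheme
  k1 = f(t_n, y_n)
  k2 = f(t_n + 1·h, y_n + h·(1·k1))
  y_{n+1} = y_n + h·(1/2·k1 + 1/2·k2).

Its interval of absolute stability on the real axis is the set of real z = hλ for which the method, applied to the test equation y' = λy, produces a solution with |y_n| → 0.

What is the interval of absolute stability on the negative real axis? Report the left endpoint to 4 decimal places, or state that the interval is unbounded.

With y'=λy (z=hλ):
  order 2, 2-stage ⇒ R(z)=1+z+z^2/2
  (e.g. R(-0.83)=0.51445, |R|=0.51445)

Need |R(x)|<1, x<0.
x=-0.83: |R|=0.5145
|R(-2.02)|=1.0202 |R(-0.79)|=0.5221 |R(-0.77)|=0.5264
Bisect:
  x_lo=-2.3455 |R|=1.4051  x_hi=-0.1976 |R|=0.8219
  mid=-1.27154 |R|=0.53687 →hi
  mid=-1.80851 |R|=0.82684 →hi
  mid=-2.07699 |R|=1.07995 →lo
  mid=-1.94275 |R|=0.94439 →hi
  mid=-2.00987 |R|=1.00992 →lo
  mid=-1.97631 |R|=0.97659 →hi
  mid=-1.99309 |R|=0.99311 →hi
  mid=-2.00148 |R|=1.00148 →lo
  ...
  [-2.00004,-1.99990] ⇒ x*=-2.0000
Stable set (-2.0000, 0).

z∈(-2.0000,0).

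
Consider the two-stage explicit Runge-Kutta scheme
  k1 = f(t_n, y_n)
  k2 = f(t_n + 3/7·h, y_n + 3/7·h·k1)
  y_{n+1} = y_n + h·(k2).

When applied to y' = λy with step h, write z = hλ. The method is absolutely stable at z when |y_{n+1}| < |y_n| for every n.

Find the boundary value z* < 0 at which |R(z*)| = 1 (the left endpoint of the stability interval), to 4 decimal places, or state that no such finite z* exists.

left endpoint -2.3333.

Set f=λy, z=hλ:
  k1=λy_n ⇒ h·k1=z·y_n;  k2=λ(1+3/7z)y_n ⇒ h·k2=z(1+3/7z)y_n
  y_{n+1}/y_n = 1 + z(1+3/7z) = 1 + z + 3/7z²
  so R(z) = 1 + z + 3/7z².

Solve |R(x)|<1 on ℝ⁻.
x=-1.48: |R|=0.4587
R=1: x+3/7x²=0 ⇒ x=−7/3=-2.3333; min R=1−1/(4·3/7)=0.4167>−1
Confirm numerically:
  x=-1.629: |R|=0.50827 <1
  x=-1.190: |R|=0.41690 <1
  x=-1.078: |R|=0.42004 <1
  x=-0.949: |R|=0.43697 <1
  x=-2.886: |R|=1.68357 >1
  x=-2.613: |R|=1.31319 >1
  x=-2.525: |R|=1.20741 >1
Stable set (-2.3333, 0).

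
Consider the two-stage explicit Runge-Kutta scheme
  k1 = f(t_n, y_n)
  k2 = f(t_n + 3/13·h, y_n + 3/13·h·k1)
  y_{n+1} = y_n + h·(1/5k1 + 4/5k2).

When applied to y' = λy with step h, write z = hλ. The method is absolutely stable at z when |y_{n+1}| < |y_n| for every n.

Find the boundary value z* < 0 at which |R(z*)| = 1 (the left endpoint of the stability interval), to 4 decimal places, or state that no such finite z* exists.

Test eqn y'=λy, z=hλ:
  k1=λy_n ⇒ h·k1=z·y_n;  k2=λ(1+3/13z)y_n ⇒ h·k2=z(1+3/13z)y_n
  y_{n+1}/y_n = 1 + 1/5z + 4/5z(1+3/13z) = 1 + z + 12/65z²
  Hence R(z) = 1 + z + 12/65z².

Solve |R(x)|<1 on ℝ⁻.
x=-1.69: |R|=0.1627
R=1: x+12/65x²=0 ⇒ x=−65/12=-5.4167; min R=1−1/(4·12/65)=-0.3542>−1
Confirm numerically:
  x=-3.664: |R|=0.18556 <1
  x=-3.349: |R|=0.27839 <1
  x=-3.036: |R|=0.33435 <1
  x=-2.768: |R|=0.35351 <1
  x=-5.821: |R|=1.43452 >1
  x=-5.487: |R|=1.07125 >1
Interval (-5.4167, 0).

z* = -5.4167.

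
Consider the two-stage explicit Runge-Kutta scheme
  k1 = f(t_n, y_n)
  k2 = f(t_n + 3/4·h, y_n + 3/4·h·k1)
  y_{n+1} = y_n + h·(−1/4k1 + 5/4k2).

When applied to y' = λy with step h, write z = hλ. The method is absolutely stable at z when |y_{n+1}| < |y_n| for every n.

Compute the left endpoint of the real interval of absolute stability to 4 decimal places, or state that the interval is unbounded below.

With y'=λy (z=hλ):
  k1=λy_n ⇒ h·k1=z·y_n;  k2=λ(1+3/4z)y_n ⇒ h·k2=z(1+3/4z)y_n
  y_{n+1}/y_n = 1 − 1/4z + 5/4z(1+3/4z) = 1 + z + 15/16z²
  so R(z) = 1 + z + 15/16z².

Find x<0 with |R(x)|<1.
x=-1.29: |R|=1.2701
R=1: x+15/16x²=0 ⇒ x=−16/15=-1.0667; min R=1−1/(4·15/16)=0.7333>−1
Confirm numerically:
  x=-0.894: |R|=0.85528 <1
  x=-0.776: |R|=0.78854 <1
  x=-0.560: |R|=0.73400 <1
  x=-1.473: |R|=1.56112 >1
  x=-1.229: |R|=1.18704 >1
Stable set (-1.0667, 0).

left endpoint -1.0667.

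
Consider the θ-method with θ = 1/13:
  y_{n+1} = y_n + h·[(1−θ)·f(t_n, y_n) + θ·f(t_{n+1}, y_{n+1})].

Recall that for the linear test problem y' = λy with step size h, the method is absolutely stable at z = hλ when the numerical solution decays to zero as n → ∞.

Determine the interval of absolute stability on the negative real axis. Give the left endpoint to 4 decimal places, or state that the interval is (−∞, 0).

(-2.3636, 0).

Set f=λy, z=hλ:
  y_{n+1} = y_n + z·[12/13·y_n + 1/13·y_{n+1}] ⇒ (1 − 1/13z)y_{n+1} = (1 + 12/13z)y_n
  ⇒ R(z) = (1 + 12/13z)/(1 − 1/13z).

Solve |R(x)|<1 on ℝ⁻.
x=-1.39: |R|=0.2557
R=−1: 1+12/13x = −1+1/13x ⇒ -11/13x=2 ⇒ x=2/(-11/13)=-2.3636
Confirm numerically:
  x=-1.740: |R|=0.53460 <1
  x=-1.591: |R|=0.41752 <1
  x=-1.467: |R|=0.31824 <1
  x=-2.884: |R|=1.36036 >1
  x=-2.824: |R|=1.32002 >1
  x=-2.779: |R|=1.28956 >1
So |R|<1 on (-2.3636, 0).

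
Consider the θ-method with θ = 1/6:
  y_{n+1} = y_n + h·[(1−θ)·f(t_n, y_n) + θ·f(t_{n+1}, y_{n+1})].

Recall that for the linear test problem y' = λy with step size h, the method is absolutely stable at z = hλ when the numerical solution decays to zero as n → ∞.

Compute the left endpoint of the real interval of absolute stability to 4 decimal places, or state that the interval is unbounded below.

Set f=λy, z=hλ:
  y_{n+1} = y_n + z·[5/6·y_n + 1/6·y_{n+1}] ⇒ (1 − 1/6z)y_{n+1} = (1 + 5/6z)y_n
  R(z) = (1 + 5/6z)/(1 − 1/6z).

Find x<0 with |R(x)|<1.
x=-0.65: |R|=0.4135
R=−1: 1+5/6x = −1+1/6x ⇒ -2/3x=2 ⇒ x=2/(-2/3)=-3.0000
Confirm numerically:
  x=-2.589: |R|=0.80859 <1
  x=-2.562: |R|=0.79537 <1
  x=-1.910: |R|=0.44880 <1
  x=-3.464: |R|=1.19611 >1
  x=-3.409: |R|=1.17388 >1
  x=-3.122: |R|=1.05350 >1
So |R|<1 on (-3.0000, 0).

left endpoint -3.0000.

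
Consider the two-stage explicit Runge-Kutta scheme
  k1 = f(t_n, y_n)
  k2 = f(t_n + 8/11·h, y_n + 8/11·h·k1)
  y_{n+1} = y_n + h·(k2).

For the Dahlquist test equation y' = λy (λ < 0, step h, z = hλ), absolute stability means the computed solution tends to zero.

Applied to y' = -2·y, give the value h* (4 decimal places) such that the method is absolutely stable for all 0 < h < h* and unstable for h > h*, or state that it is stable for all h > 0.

(-1.3750,0); λ=-2 ⇒ h* = (11/8)/2 = 0.6875.

Set f=λy, z=hλ:
  k1=λy_n ⇒ h·k1=z·y_n;  k2=λ(1+8/11z)y_n ⇒ h·k2=z(1+8/11z)y_n
  y_{n+1}/y_n = 1 + z(1+8/11z) = 1 + z + 8/11z²
  R(z) = 1 + z + 8/11z².

Solve |R(x)|<1 on ℝ⁻.
x=-1.62: |R|=1.2887
R=1: x+8/11x²=0 ⇒ x=−11/8=-1.3750; min R=1−1/(4·8/11)=0.6562>−1
Confirm numerically:
  x=-1.023: |R|=0.73811 <1
  x=-0.918: |R|=0.69489 <1
  x=-0.787: |R|=0.66345 <1
  x=-0.783: |R|=0.66288 <1
  x=-1.923: |R|=1.76640 >1
  x=-1.881: |R|=1.69221 >1
  x=-1.640: |R|=1.31607 >1
Interval (-1.3750, 0).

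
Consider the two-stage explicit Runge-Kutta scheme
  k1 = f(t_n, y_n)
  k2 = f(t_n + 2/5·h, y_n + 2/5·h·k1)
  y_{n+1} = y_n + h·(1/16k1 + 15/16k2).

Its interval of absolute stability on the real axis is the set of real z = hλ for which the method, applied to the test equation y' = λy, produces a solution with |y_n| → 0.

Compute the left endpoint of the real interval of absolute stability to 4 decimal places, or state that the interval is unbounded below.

On y'=λy, z=hλ:
  k1=λy_n ⇒ h·k1=z·y_n;  k2=λ(1+2/5z)y_n ⇒ h·k2=z(1+2/5z)y_n
  y_{n+1}/y_n = 1 + 1/16z + 15/16z(1+2/5z) = 1 + z + 3/8z²
  Hence R(z) = 1 + z + 3/8z².

Need |R(x)|<1, x<0.
x=-1.03: |R|=0.3678
R=1: x+3/8x²=0 ⇒ x=−8/3=-2.6667; min R=1−1/(4·3/8)=0.3333>−1
Confirm numerically:
  x=-2.526: |R|=0.86675 <1
  x=-2.355: |R|=0.72476 <1
  x=-2.021: |R|=0.51067 <1
  x=-1.196: |R|=0.34041 <1
  x=-3.019: |R|=1.39889 >1
  x=-2.998: |R|=1.37250 >1
  x=-2.972: |R|=1.34029 >1
Stable set (-2.6667, 0).

z* = -2.6667.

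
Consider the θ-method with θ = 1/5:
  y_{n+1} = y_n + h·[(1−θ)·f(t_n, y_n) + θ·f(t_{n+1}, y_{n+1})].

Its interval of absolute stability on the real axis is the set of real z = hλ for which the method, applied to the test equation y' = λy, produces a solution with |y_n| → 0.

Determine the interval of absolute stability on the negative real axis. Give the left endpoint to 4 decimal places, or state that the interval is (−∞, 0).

(-3.3333, 0).

With y'=λy (z=hλ):
  y_{n+1} = y_n + z·[4/5·y_n + 1/5·y_{n+1}] ⇒ (1 − 1/5z)y_{n+1} = (1 + 4/5z)y_n
  so R(z) = (1 + 4/5z)/(1 − 1/5z).

Solve |R(x)|<1 on ℝ⁻.
x=-1.6: |R|=0.2121
R=−1: 1+4/5x = −1+1/5x ⇒ -3/5x=2 ⇒ x=2/(-3/5)=-3.3333
Confirm numerically:
  x=-2.899: |R|=0.83504 <1
  x=-2.045: |R|=0.45138 <1
  x=-1.942: |R|=0.39873 <1
  x=-1.682: |R|=0.25861 <1
  x=-3.863: |R|=1.17928 >1
  x=-3.808: |R|=1.16167 >1
  x=-3.720: |R|=1.13303 >1
Interval (-3.3333, 0).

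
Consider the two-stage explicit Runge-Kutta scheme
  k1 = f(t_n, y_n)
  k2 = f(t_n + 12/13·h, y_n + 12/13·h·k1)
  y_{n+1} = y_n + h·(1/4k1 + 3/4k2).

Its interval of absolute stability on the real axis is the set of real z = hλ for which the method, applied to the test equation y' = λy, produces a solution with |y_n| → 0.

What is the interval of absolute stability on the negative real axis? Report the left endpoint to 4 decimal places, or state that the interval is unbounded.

Test eqn y'=λy, z=hλ:
  k1=λy_n ⇒ h·k1=z·y_n;  k2=λ(1+12/13z)y_n ⇒ h·k2=z(1+12/13z)y_n
  y_{n+1}/y_n = 1 + 1/4z + 3/4z(1+12/13z) = 1 + z + 9/13z²
  ⇒ R(z) = 1 + z + 9/13z².

Boundary: |R(x)|=1, x<0.
x=-0.59: |R|=0.6510
R=1: x+9/13x²=0 ⇒ x=−13/9=-1.4444; min R=1−1/(4·9/13)=0.6389>−1
Confirm numerically:
  x=-1.317: |R|=0.88380 <1
  x=-1.311: |R|=0.87888 <1
  x=-1.238: |R|=0.82306 <1
  x=-0.729: |R|=0.63892 <1
  x=-1.971: |R|=1.71851 >1
  x=-1.736: |R|=1.35040 >1
Stable set (-1.4444, 0).

z∈(-1.4444,0).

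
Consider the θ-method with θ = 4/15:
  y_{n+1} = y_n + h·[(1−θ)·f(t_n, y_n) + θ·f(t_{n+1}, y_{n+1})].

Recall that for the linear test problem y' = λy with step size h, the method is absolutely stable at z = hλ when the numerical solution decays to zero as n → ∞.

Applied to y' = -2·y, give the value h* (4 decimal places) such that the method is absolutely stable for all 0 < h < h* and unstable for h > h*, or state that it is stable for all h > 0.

Set f=λy, z=hλ:
  y_{n+1} = y_n + z·[11/15·y_n + 4/15·y_{n+1}] ⇒ (1 − 4/15z)y_{n+1} = (1 + 11/15z)y_n
  ⇒ R(z) = (1 + 11/15z)/(1 − 4/15z).

Need |R(x)|<1, x<0.
x=-0.63: |R|=0.4606
R=−1: 1+11/15x = −1+4/15x ⇒ -7/15x=2 ⇒ x=2/(-7/15)=-4.2857
Confirm numerically:
  x=-3.524: |R|=0.81674 <1
  x=-3.117: |R|=0.70216 <1
  x=-1.747: |R|=0.19179 <1
  x=-4.526: |R|=1.05081 >1
  x=-4.430: |R|=1.03087 >1
Stable set (-4.2857, 0).

(-4.2857,0); λ=-2 ⇒ h* = (30/7)/2 = 2.1429.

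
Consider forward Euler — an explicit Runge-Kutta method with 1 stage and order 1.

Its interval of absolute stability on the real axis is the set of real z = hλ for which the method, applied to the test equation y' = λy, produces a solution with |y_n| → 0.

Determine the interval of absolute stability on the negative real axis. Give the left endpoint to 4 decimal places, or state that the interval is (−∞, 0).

z∈(-2.0000,0).

Set f=λy, z=hλ:
  order 1, 1-stage ⇒ R(z)=1+z
  (e.g. R(-0.81)=0.19000, |R|=0.19000)

Solve |R(x)|<1 on ℝ⁻.
x=-0.81: |R|=0.1900
|R(-1.91)|=0.9100 |R(-1.68)|=0.6800 |R(-1.54)|=0.5400
Bisect:
  x_lo=-2.8514 |R|=1.8514  x_hi=-0.2643 |R|=0.7357
  mid=-1.55783 |R|=0.55783 →hi
  mid=-2.20460 |R|=1.20460 →lo
  mid=-1.88122 |R|=0.88122 →hi
  mid=-2.04291 |R|=1.04291 →lo
  mid=-1.96206 |R|=0.96206 →hi
  mid=-2.00249 |R|=1.00249 →lo
  mid=-1.98227 |R|=0.98227 →hi
  mid=-1.99238 |R|=0.99238 →hi
  ...
  [-2.00012,-1.99996] ⇒ x*=-2.0000
Interval (-2.0000, 0).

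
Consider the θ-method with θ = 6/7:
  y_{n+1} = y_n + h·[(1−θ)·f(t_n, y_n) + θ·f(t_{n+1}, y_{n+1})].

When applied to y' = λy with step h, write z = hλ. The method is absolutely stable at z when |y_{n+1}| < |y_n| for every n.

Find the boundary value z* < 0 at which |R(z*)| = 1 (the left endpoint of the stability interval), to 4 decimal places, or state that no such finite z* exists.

Test eqn y'=λy, z=hλ:
  y_{n+1} = y_n + z·[1/7·y_n + 6/7·y_{n+1}] ⇒ (1 − 6/7z)y_{n+1} = (1 + 1/7z)y_n
  R(z) = (1 + 1/7z)/(1 − 6/7z).

Boundary: |R(x)|=1, x<0.
x=-1.68: |R|=0.3115
x=-2: |R|=0.2632
x=-10: |R|=0.0448
x=-100: |R|=0.1532
θ=6/7≥1/2 ⇒ |1+1/7x|<|1−6/7x| ∀x<0 ⇒ unbounded interval.

interval (−∞, 0).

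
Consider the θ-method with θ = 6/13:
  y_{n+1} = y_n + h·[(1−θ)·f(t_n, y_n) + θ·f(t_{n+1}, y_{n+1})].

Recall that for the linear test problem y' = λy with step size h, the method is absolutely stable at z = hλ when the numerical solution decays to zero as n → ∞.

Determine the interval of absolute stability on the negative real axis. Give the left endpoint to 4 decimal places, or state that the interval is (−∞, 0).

Test eqn y'=λy, z=hλ:
  y_{n+1} = y_n + z·[7/13·y_n + 6/13·y_{n+1}] ⇒ (1 − 6/13z)y_{n+1} = (1 + 7/13z)y_n
  ⇒ R(z) = (1 + 7/13z)/(1 − 6/13z).

Need |R(x)|<1, x<0.
x=-0.79: |R|=0.4211
R=−1: 1+7/13x = −1+6/13x ⇒ -1/13x=2 ⇒ x=2/(-1/13)=-26.0000
Confirm numerically:
  x=-24.932: |R|=0.99343 <1
  x=-23.293: |R|=0.98228 <1
  x=-18.041: |R|=0.93436 <1
  x=-10.521: |R|=0.79667 <1
  x=-26.388: |R|=1.00226 >1
  x=-26.121: |R|=1.00071 >1
Interval (-26.0000, 0).

(-26.0000, 0).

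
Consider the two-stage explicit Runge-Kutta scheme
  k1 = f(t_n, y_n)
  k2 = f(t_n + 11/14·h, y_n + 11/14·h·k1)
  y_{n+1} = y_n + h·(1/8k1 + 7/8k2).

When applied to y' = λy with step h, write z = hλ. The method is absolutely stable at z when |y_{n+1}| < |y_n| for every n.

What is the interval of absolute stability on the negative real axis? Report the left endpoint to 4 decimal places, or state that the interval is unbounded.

Set f=λy, z=hλ:
  k1=λy_n ⇒ h·k1=z·y_n;  k2=λ(1+11/14z)y_n ⇒ h·k2=z(1+11/14z)y_n
  y_{n+1}/y_n = 1 + 1/8z + 7/8z(1+11/14z) = 1 + z + 11/16z²
  R(z) = 1 + z + 11/16z².

Find x<0 with |R(x)|<1.
x=-1.05: |R|=0.7080
R=1: x+11/16x²=0 ⇒ x=−16/11=-1.4545; min R=1−1/(4·11/16)=0.6364>−1
Confirm numerically:
  x=-1.287: |R|=0.85175 <1
  x=-1.123: |R|=0.74403 <1
  x=-0.601: |R|=0.64733 <1
  x=-1.946: |R|=1.65750 >1
  x=-1.808: |R|=1.43934 >1
  x=-1.720: |R|=1.31390 >1
Interval (-1.4545, 0).

(-1.4545, 0).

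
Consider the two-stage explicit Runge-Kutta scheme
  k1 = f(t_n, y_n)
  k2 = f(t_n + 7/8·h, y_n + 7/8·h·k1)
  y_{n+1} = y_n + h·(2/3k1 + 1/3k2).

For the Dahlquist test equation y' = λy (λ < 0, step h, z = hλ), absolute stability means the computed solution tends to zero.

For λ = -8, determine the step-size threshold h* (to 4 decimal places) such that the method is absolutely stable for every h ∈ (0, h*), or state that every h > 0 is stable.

(-3.4286,0); λ=-8 ⇒ h* = (24/7)/8 = 0.4286.

On y'=λy, z=hλ:
  k1=λy_n ⇒ h·k1=z·y_n;  k2=λ(1+7/8z)y_n ⇒ h·k2=z(1+7/8z)y_n
  y_{n+1}/y_n = 1 + 2/3z + 1/3z(1+7/8z) = 1 + z + 7/24z²
  ⇒ R(z) = 1 + z + 7/24z².

Solve |R(x)|<1 on ℝ⁻.
x=-0.76: |R|=0.4085
R=1: x+7/24x²=0 ⇒ x=−24/7=-3.4286; min R=1−1/(4·7/24)=0.1429>−1
Confirm numerically:
  x=-3.253: |R|=0.83342 <1
  x=-3.147: |R|=0.74155 <1
  x=-1.872: |R|=0.15011 <1
  x=-3.837: |R|=1.45708 >1
  x=-3.719: |R|=1.31503 >1
Interval (-3.4286, 0).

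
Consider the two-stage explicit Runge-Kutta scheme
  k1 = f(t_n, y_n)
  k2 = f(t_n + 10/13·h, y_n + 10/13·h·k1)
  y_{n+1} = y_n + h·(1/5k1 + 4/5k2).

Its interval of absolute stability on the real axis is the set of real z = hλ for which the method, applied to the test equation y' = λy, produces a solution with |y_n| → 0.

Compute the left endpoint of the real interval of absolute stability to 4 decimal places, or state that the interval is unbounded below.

z* = -1.6250.

Set f=λy, z=hλ:
  k1=λy_n ⇒ h·k1=z·y_n;  k2=λ(1+10/13z)y_n ⇒ h·k2=z(1+10/13z)y_n
  y_{n+1}/y_n = 1 + 1/5z + 4/5z(1+10/13z) = 1 + z + 8/13z²
  ⇒ R(z) = 1 + z + 8/13z².

Boundary: |R(x)|=1, x<0.
x=-1.25: |R|=0.7115
R=1: x+8/13x²=0 ⇒ x=−13/8=-1.6250; min R=1−1/(4·8/13)=0.5938>−1
Confirm numerically:
  x=-1.454: |R|=0.84699 <1
  x=-1.387: |R|=0.79686 <1
  x=-1.286: |R|=0.73172 <1
  x=-1.125: |R|=0.65385 <1
  x=-1.827: |R|=1.22711 >1
  x=-1.788: |R|=1.17935 >1
So |R|<1 on (-1.6250, 0).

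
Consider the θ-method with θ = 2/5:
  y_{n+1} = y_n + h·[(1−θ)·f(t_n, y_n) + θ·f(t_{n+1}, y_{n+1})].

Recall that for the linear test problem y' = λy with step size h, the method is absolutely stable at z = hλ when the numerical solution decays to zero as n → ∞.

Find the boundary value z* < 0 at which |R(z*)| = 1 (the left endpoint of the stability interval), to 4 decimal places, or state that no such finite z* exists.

On y'=λy, z=hλ:
  y_{n+1} = y_n + z·[3/5·y_n + 2/5·y_{n+1}] ⇒ (1 − 2/5z)y_{n+1} = (1 + 3/5z)y_n
  so R(z) = (1 + 3/5z)/(1 − 2/5z).

Solve |R(x)|<1 on ℝ⁻.
x=-1.43: |R|=0.0903
R=−1: 1+3/5x = −1+2/5x ⇒ -1/5x=2 ⇒ x=2/(-1/5)=-10.0000
Confirm numerically:
  x=-6.045: |R|=0.76858 <1
  x=-4.826: |R|=0.64687 <1
  x=-4.681: |R|=0.62965 <1
  x=-10.483: |R|=1.01860 >1
  x=-10.384: |R|=1.01490 >1
Interval (-10.0000, 0).

z* = -10.0000.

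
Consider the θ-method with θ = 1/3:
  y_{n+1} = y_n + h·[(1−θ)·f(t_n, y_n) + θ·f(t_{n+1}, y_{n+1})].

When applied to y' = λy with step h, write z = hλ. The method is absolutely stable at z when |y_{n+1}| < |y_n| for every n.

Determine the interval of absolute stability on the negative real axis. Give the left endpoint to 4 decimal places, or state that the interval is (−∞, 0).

On y'=λy, z=hλ:
  y_{n+1} = y_n + z·[2/3·y_n + 1/3·y_{n+1}] ⇒ (1 − 1/3z)y_{n+1} = (1 + 2/3z)y_n
  so R(z) = (1 + 2/3z)/(1 − 1/3z).

Find x<0 with |R(x)|<1.
x=-1.54: |R|=0.0176
R=−1: 1+2/3x = −1+1/3x ⇒ -1/3x=2 ⇒ x=2/(-1/3)=-6.0000
Confirm numerically:
  x=-4.030: |R|=0.71977 <1
  x=-3.314: |R|=0.57460 <1
  x=-3.282: |R|=0.56734 <1
  x=-6.551: |R|=1.05769 >1
  x=-6.288: |R|=1.03101 >1
  x=-6.102: |R|=1.01121 >1
Stable set (-6.0000, 0).

z∈(-6.0000,0).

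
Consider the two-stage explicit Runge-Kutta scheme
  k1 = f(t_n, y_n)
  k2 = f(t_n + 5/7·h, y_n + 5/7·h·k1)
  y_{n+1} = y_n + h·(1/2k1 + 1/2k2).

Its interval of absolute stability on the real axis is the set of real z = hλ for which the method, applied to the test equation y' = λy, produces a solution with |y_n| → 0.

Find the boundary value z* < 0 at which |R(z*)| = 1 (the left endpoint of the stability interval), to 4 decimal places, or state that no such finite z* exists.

Test eqn y'=λy, z=hλ:
  k1=λy_n ⇒ h·k1=z·y_n;  k2=λ(1+5/7z)y_n ⇒ h·k2=z(1+5/7z)y_n
  y_{n+1}/y_n = 1 + 1/2z + 1/2z(1+5/7z) = 1 + z + 5/14z²
  so R(z) = 1 + z + 5/14z².

Need |R(x)|<1, x<0.
x=-0.56: |R|=0.5520
R=1: x+5/14x²=0 ⇒ x=−14/5=-2.8000; min R=1−1/(4·5/14)=0.3000>−1
Confirm numerically:
  x=-2.228: |R|=0.54485 <1
  x=-2.186: |R|=0.52064 <1
  x=-1.189: |R|=0.31590 <1
  x=-3.360: |R|=1.67200 >1
  x=-2.914: |R|=1.11864 >1
Interval (-2.8000, 0).

left endpoint -2.8000.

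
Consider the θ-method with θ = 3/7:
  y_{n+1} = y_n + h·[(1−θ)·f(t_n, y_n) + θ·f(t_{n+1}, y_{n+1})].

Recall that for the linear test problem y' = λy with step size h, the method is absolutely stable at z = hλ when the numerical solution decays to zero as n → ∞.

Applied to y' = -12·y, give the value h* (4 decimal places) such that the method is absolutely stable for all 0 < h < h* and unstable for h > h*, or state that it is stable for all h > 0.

With y'=λy (z=hλ):
  y_{n+1} = y_n + z·[4/7·y_n + 3/7·y_{n+1}] ⇒ (1 − 3/7z)y_{n+1} = (1 + 4/7z)y_n
  so R(z) = (1 + 4/7z)/(1 − 3/7z).

Solve |R(x)|<1 on ℝ⁻.
x=-0.51: |R|=0.5815
R=−1: 1+4/7x = −1+3/7x ⇒ -1/7x=2 ⇒ x=2/(-1/7)=-14.0000
Confirm numerically:
  x=-13.909: |R|=0.99813 <1
  x=-9.563: |R|=0.87568 <1
  x=-8.195: |R|=0.81621 <1
  x=-14.280: |R|=1.00562 >1
  x=-14.154: |R|=1.00311 >1
So |R|<1 on (-14.0000, 0).

(-14.0000,0); λ=-12 ⇒ h* = (14)/12 = 1.1667.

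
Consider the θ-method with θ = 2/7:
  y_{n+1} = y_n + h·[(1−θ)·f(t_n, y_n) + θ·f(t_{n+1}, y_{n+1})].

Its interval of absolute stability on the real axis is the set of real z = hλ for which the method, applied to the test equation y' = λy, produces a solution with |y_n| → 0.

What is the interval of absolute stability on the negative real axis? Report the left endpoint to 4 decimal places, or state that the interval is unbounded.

Set f=λy, z=hλ:
  y_{n+1} = y_n + z·[5/7·y_n + 2/7·y_{n+1}] ⇒ (1 − 2/7z)y_{n+1} = (1 + 5/7z)y_n
  Hence R(z) = (1 + 5/7z)/(1 − 2/7z).

Boundary: |R(x)|=1, x<0.
x=-0.47: |R|=0.5856
R=−1: 1+5/7x = −1+2/7x ⇒ -3/7x=2 ⇒ x=2/(-3/7)=-4.6667
Confirm numerically:
  x=-4.581: |R|=0.98410 <1
  x=-3.124: |R|=0.65066 <1
  x=-2.589: |R|=0.48818 <1
  x=-2.009: |R|=0.27637 <1
  x=-4.877: |R|=1.03766 >1
  x=-4.852: |R|=1.03329 >1
  x=-4.744: |R|=1.01407 >1
So |R|<1 on (-4.6667, 0).

(-4.6667, 0).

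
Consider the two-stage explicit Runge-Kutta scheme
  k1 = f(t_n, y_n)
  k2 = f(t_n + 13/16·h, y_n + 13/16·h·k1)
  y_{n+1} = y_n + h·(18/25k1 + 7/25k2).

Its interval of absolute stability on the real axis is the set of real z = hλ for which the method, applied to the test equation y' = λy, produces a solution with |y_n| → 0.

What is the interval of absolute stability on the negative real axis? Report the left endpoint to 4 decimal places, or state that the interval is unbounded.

Test eqn y'=λy, z=hλ:
  k1=λy_n ⇒ h·k1=z·y_n;  k2=λ(1+13/16z)y_n ⇒ h·k2=z(1+13/16z)y_n
  y_{n+1}/y_n = 1 + 18/25z + 7/25z(1+13/16z) = 1 + z + 91/400z²
  so R(z) = 1 + z + 91/400z².

Need |R(x)|<1, x<0.
x=-0.93: |R|=0.2668
R=1: x+91/400x²=0 ⇒ x=−400/91=-4.3956; min R=1−1/(4·91/400)=-0.0989>−1
Confirm numerically:
  x=-4.132: |R|=0.75220 <1
  x=-4.099: |R|=0.72341 <1
  x=-2.546: |R|=0.07132 <1
  x=-2.315: |R|=0.09578 <1
  x=-4.910: |R|=1.57459 >1
  x=-4.883: |R|=1.54144 >1
Interval (-4.3956, 0).

z∈(-4.3956,0).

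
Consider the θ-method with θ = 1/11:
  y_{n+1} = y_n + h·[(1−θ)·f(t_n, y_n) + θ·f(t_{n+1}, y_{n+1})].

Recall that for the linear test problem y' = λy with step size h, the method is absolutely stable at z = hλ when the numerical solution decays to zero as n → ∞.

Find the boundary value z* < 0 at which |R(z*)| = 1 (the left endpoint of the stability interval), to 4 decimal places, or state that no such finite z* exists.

left endpoint -2.4444.

With y'=λy (z=hλ):
  y_{n+1} = y_n + z·[10/11·y_n + 1/11·y_{n+1}] ⇒ (1 − 1/11z)y_{n+1} = (1 + 10/11z)y_n
  Hence R(z) = (1 + 10/11z)/(1 − 1/11z).

Find x<0 with |R(x)|<1.
x=-0.69: |R|=0.3507
R=−1: 1+10/11x = −1+1/11x ⇒ -9/11x=2 ⇒ x=2/(-9/11)=-2.4444
Confirm numerically:
  x=-2.381: |R|=0.95733 <1
  x=-2.272: |R|=0.88306 <1
  x=-1.649: |R|=0.43403 <1
  x=-1.466: |R|=0.29360 <1
  x=-2.916: |R|=1.30497 >1
  x=-2.894: |R|=1.29120 >1
So |R|<1 on (-2.4444, 0).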